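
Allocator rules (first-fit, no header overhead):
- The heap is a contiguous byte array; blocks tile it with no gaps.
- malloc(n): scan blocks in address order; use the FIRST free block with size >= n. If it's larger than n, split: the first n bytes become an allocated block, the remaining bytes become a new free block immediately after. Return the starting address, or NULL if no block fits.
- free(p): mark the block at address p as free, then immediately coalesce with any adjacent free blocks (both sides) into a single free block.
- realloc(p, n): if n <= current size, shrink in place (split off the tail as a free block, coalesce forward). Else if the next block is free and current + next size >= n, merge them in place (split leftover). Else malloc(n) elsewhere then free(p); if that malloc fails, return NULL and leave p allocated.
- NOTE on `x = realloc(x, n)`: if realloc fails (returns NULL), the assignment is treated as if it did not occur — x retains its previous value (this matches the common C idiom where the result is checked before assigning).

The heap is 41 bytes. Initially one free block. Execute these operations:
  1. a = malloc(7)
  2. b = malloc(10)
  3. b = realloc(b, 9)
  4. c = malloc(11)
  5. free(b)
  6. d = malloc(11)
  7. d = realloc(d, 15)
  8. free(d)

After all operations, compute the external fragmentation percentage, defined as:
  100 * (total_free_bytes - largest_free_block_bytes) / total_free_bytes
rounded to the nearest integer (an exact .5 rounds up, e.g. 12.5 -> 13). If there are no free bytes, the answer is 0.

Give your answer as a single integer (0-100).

Answer: 39

Derivation:
Op 1: a = malloc(7) -> a = 0; heap: [0-6 ALLOC][7-40 FREE]
Op 2: b = malloc(10) -> b = 7; heap: [0-6 ALLOC][7-16 ALLOC][17-40 FREE]
Op 3: b = realloc(b, 9) -> b = 7; heap: [0-6 ALLOC][7-15 ALLOC][16-40 FREE]
Op 4: c = malloc(11) -> c = 16; heap: [0-6 ALLOC][7-15 ALLOC][16-26 ALLOC][27-40 FREE]
Op 5: free(b) -> (freed b); heap: [0-6 ALLOC][7-15 FREE][16-26 ALLOC][27-40 FREE]
Op 6: d = malloc(11) -> d = 27; heap: [0-6 ALLOC][7-15 FREE][16-26 ALLOC][27-37 ALLOC][38-40 FREE]
Op 7: d = realloc(d, 15) -> NULL (d unchanged); heap: [0-6 ALLOC][7-15 FREE][16-26 ALLOC][27-37 ALLOC][38-40 FREE]
Op 8: free(d) -> (freed d); heap: [0-6 ALLOC][7-15 FREE][16-26 ALLOC][27-40 FREE]
Free blocks: [9 14] total_free=23 largest=14 -> 100*(23-14)/23 = 900/23 ≈ 39.130 -> rounds to 39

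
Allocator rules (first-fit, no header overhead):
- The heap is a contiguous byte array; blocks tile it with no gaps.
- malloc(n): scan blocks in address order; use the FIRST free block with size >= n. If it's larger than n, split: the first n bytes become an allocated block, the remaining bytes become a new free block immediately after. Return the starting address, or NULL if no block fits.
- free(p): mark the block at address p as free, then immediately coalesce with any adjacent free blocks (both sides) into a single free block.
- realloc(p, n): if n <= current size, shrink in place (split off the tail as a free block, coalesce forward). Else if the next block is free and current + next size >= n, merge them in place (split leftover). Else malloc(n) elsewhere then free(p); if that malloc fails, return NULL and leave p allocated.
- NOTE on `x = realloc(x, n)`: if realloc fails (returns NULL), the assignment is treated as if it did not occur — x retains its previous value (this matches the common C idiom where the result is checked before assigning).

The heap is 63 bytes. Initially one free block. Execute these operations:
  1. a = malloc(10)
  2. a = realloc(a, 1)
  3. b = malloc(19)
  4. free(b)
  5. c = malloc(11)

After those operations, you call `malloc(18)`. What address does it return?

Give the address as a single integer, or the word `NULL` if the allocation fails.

Op 1: a = malloc(10) -> a = 0; heap: [0-9 ALLOC][10-62 FREE]
Op 2: a = realloc(a, 1) -> a = 0; heap: [0-0 ALLOC][1-62 FREE]
Op 3: b = malloc(19) -> b = 1; heap: [0-0 ALLOC][1-19 ALLOC][20-62 FREE]
Op 4: free(b) -> (freed b); heap: [0-0 ALLOC][1-62 FREE]
Op 5: c = malloc(11) -> c = 1; heap: [0-0 ALLOC][1-11 ALLOC][12-62 FREE]
malloc(18): first-fit scan over [0-0 ALLOC][1-11 ALLOC][12-62 FREE] -> 12

Answer: 12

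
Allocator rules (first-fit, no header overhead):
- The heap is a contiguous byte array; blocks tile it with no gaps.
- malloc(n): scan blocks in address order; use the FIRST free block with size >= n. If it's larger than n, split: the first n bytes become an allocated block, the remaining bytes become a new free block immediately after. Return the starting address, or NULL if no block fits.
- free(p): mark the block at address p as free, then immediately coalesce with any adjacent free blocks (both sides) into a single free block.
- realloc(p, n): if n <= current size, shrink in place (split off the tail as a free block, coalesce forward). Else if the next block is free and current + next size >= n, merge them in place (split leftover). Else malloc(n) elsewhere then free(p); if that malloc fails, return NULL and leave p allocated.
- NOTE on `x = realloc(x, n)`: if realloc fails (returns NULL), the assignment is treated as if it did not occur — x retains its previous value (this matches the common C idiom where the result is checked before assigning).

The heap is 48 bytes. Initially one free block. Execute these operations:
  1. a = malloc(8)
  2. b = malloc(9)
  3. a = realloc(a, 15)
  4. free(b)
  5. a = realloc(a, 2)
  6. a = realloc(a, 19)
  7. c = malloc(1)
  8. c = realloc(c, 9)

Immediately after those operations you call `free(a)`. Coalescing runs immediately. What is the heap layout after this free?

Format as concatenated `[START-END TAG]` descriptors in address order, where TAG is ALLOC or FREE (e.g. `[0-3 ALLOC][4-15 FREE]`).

Answer: [0-8 ALLOC][9-47 FREE]

Derivation:
Op 1: a = malloc(8) -> a = 0; heap: [0-7 ALLOC][8-47 FREE]
Op 2: b = malloc(9) -> b = 8; heap: [0-7 ALLOC][8-16 ALLOC][17-47 FREE]
Op 3: a = realloc(a, 15) -> a = 17; heap: [0-7 FREE][8-16 ALLOC][17-31 ALLOC][32-47 FREE]
Op 4: free(b) -> (freed b); heap: [0-16 FREE][17-31 ALLOC][32-47 FREE]
Op 5: a = realloc(a, 2) -> a = 17; heap: [0-16 FREE][17-18 ALLOC][19-47 FREE]
Op 6: a = realloc(a, 19) -> a = 17; heap: [0-16 FREE][17-35 ALLOC][36-47 FREE]
Op 7: c = malloc(1) -> c = 0; heap: [0-0 ALLOC][1-16 FREE][17-35 ALLOC][36-47 FREE]
Op 8: c = realloc(c, 9) -> c = 0; heap: [0-8 ALLOC][9-16 FREE][17-35 ALLOC][36-47 FREE]
free(a): a = 17 -> block [17-35 ALLOC]; mark free, coalesce with adjacent free neighbors -> [0-8 ALLOC][9-47 FREE]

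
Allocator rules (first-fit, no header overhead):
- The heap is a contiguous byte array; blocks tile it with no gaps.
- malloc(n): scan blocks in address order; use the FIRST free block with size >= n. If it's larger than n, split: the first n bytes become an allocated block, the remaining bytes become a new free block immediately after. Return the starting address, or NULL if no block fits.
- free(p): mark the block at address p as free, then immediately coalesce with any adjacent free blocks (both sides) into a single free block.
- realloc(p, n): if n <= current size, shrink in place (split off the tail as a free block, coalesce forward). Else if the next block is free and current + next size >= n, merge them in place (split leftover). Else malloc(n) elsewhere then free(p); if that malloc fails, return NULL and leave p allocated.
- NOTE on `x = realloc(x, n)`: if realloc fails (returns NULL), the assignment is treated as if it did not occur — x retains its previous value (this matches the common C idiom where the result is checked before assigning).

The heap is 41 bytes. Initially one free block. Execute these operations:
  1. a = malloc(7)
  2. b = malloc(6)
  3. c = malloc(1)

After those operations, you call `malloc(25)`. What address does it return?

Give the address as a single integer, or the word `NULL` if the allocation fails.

Answer: 14

Derivation:
Op 1: a = malloc(7) -> a = 0; heap: [0-6 ALLOC][7-40 FREE]
Op 2: b = malloc(6) -> b = 7; heap: [0-6 ALLOC][7-12 ALLOC][13-40 FREE]
Op 3: c = malloc(1) -> c = 13; heap: [0-6 ALLOC][7-12 ALLOC][13-13 ALLOC][14-40 FREE]
malloc(25): first-fit scan over [0-6 ALLOC][7-12 ALLOC][13-13 ALLOC][14-40 FREE] -> 14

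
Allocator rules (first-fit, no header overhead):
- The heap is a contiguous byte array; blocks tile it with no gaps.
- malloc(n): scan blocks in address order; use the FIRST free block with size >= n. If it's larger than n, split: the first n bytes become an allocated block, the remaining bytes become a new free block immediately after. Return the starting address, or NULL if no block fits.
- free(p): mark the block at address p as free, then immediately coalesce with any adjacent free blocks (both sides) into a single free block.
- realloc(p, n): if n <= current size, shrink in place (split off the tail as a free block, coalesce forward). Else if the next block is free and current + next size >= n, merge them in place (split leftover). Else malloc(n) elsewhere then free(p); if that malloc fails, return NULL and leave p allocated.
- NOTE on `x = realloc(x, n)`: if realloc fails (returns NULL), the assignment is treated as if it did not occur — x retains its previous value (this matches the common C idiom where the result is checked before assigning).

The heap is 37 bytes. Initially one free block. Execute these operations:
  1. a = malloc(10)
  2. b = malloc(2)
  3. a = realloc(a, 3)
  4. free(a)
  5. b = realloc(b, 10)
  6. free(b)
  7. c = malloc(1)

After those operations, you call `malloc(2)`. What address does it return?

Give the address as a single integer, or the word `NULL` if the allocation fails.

Answer: 1

Derivation:
Op 1: a = malloc(10) -> a = 0; heap: [0-9 ALLOC][10-36 FREE]
Op 2: b = malloc(2) -> b = 10; heap: [0-9 ALLOC][10-11 ALLOC][12-36 FREE]
Op 3: a = realloc(a, 3) -> a = 0; heap: [0-2 ALLOC][3-9 FREE][10-11 ALLOC][12-36 FREE]
Op 4: free(a) -> (freed a); heap: [0-9 FREE][10-11 ALLOC][12-36 FREE]
Op 5: b = realloc(b, 10) -> b = 10; heap: [0-9 FREE][10-19 ALLOC][20-36 FREE]
Op 6: free(b) -> (freed b); heap: [0-36 FREE]
Op 7: c = malloc(1) -> c = 0; heap: [0-0 ALLOC][1-36 FREE]
malloc(2): first-fit scan over [0-0 ALLOC][1-36 FREE] -> 1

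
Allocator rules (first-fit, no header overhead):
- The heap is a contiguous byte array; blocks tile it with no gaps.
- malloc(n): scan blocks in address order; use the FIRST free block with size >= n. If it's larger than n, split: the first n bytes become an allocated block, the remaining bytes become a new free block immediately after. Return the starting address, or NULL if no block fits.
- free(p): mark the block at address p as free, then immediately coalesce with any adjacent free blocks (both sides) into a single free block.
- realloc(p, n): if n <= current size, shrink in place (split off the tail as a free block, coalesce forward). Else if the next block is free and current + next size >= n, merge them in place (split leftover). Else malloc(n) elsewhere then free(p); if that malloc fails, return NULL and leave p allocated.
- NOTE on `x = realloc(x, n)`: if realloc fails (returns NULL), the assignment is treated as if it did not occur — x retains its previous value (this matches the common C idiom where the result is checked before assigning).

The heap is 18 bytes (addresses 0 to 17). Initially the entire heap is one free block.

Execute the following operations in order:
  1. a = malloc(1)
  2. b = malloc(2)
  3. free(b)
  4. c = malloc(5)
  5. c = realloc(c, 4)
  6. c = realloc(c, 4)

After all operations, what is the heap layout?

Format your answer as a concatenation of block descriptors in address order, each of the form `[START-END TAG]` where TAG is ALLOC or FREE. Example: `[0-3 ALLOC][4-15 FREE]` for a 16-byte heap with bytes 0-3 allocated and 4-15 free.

Answer: [0-0 ALLOC][1-4 ALLOC][5-17 FREE]

Derivation:
Op 1: a = malloc(1) -> a = 0; heap: [0-0 ALLOC][1-17 FREE]
Op 2: b = malloc(2) -> b = 1; heap: [0-0 ALLOC][1-2 ALLOC][3-17 FREE]
Op 3: free(b) -> (freed b); heap: [0-0 ALLOC][1-17 FREE]
Op 4: c = malloc(5) -> c = 1; heap: [0-0 ALLOC][1-5 ALLOC][6-17 FREE]
Op 5: c = realloc(c, 4) -> c = 1; heap: [0-0 ALLOC][1-4 ALLOC][5-17 FREE]
Op 6: c = realloc(c, 4) -> c = 1; heap: [0-0 ALLOC][1-4 ALLOC][5-17 FREE]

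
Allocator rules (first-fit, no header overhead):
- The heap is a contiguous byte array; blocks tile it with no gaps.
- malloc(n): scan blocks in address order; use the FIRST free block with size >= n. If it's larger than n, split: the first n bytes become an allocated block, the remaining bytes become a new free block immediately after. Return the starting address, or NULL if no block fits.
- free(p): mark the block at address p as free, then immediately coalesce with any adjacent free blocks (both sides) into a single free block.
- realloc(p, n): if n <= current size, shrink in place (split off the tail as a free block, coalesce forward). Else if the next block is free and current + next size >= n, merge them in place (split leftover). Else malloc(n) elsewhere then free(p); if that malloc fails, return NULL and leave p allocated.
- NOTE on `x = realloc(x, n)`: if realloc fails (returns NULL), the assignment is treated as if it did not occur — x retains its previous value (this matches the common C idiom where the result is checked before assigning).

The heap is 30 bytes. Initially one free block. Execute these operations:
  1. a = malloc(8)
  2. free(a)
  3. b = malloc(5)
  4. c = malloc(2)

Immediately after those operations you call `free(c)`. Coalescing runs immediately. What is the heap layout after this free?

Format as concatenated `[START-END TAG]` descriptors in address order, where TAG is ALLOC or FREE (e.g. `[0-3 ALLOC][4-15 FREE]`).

Answer: [0-4 ALLOC][5-29 FREE]

Derivation:
Op 1: a = malloc(8) -> a = 0; heap: [0-7 ALLOC][8-29 FREE]
Op 2: free(a) -> (freed a); heap: [0-29 FREE]
Op 3: b = malloc(5) -> b = 0; heap: [0-4 ALLOC][5-29 FREE]
Op 4: c = malloc(2) -> c = 5; heap: [0-4 ALLOC][5-6 ALLOC][7-29 FREE]
free(c): c = 5 -> block [5-6 ALLOC]; mark free, coalesce with adjacent free neighbors -> [0-4 ALLOC][5-29 FREE]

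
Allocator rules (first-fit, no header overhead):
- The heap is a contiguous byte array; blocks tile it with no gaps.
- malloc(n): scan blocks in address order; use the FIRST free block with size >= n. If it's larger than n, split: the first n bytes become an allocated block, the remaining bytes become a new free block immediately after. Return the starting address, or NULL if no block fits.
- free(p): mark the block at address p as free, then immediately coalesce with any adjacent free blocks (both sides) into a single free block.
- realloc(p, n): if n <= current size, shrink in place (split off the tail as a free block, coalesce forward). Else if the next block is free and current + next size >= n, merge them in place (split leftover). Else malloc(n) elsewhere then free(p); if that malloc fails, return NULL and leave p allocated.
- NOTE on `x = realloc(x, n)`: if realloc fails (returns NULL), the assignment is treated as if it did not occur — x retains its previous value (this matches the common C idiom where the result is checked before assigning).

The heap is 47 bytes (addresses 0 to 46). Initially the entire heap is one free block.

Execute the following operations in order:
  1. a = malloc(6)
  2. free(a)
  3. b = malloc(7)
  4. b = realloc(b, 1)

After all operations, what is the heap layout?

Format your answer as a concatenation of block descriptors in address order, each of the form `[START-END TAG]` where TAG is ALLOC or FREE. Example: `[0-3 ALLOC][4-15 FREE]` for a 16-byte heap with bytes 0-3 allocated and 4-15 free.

Op 1: a = malloc(6) -> a = 0; heap: [0-5 ALLOC][6-46 FREE]
Op 2: free(a) -> (freed a); heap: [0-46 FREE]
Op 3: b = malloc(7) -> b = 0; heap: [0-6 ALLOC][7-46 FREE]
Op 4: b = realloc(b, 1) -> b = 0; heap: [0-0 ALLOC][1-46 FREE]

Answer: [0-0 ALLOC][1-46 FREE]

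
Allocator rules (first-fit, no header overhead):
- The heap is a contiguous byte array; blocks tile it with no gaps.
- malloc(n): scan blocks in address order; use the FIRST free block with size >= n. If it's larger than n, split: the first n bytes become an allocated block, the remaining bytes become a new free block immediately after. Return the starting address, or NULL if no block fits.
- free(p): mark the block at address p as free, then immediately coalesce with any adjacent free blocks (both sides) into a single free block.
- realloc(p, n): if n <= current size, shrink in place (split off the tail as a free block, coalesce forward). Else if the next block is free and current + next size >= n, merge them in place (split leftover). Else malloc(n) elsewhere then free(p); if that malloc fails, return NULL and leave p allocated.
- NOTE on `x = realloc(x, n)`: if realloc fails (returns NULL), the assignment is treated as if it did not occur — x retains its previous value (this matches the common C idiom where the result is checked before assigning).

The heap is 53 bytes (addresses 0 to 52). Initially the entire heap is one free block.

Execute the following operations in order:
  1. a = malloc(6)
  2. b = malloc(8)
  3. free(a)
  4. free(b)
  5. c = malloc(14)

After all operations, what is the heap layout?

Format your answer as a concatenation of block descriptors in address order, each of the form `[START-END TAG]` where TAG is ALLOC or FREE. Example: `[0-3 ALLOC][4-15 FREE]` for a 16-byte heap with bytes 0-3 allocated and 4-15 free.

Answer: [0-13 ALLOC][14-52 FREE]

Derivation:
Op 1: a = malloc(6) -> a = 0; heap: [0-5 ALLOC][6-52 FREE]
Op 2: b = malloc(8) -> b = 6; heap: [0-5 ALLOC][6-13 ALLOC][14-52 FREE]
Op 3: free(a) -> (freed a); heap: [0-5 FREE][6-13 ALLOC][14-52 FREE]
Op 4: free(b) -> (freed b); heap: [0-52 FREE]
Op 5: c = malloc(14) -> c = 0; heap: [0-13 ALLOC][14-52 FREE]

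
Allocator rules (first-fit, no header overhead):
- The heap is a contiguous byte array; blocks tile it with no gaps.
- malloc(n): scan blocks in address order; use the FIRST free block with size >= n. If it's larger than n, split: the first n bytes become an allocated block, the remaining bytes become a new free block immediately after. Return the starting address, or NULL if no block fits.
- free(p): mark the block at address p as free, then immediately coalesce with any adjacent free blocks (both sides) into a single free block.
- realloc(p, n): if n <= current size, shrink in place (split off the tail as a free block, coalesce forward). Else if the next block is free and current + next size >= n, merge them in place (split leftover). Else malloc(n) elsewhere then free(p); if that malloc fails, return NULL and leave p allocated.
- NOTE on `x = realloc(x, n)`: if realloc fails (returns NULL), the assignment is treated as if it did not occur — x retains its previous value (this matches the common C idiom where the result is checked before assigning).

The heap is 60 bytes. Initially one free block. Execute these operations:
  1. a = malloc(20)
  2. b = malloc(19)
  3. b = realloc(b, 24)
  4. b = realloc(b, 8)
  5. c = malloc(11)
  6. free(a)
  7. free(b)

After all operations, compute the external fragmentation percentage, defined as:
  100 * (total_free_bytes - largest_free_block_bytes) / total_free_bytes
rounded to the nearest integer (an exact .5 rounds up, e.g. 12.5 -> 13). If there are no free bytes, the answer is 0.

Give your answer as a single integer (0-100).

Answer: 43

Derivation:
Op 1: a = malloc(20) -> a = 0; heap: [0-19 ALLOC][20-59 FREE]
Op 2: b = malloc(19) -> b = 20; heap: [0-19 ALLOC][20-38 ALLOC][39-59 FREE]
Op 3: b = realloc(b, 24) -> b = 20; heap: [0-19 ALLOC][20-43 ALLOC][44-59 FREE]
Op 4: b = realloc(b, 8) -> b = 20; heap: [0-19 ALLOC][20-27 ALLOC][28-59 FREE]
Op 5: c = malloc(11) -> c = 28; heap: [0-19 ALLOC][20-27 ALLOC][28-38 ALLOC][39-59 FREE]
Op 6: free(a) -> (freed a); heap: [0-19 FREE][20-27 ALLOC][28-38 ALLOC][39-59 FREE]
Op 7: free(b) -> (freed b); heap: [0-27 FREE][28-38 ALLOC][39-59 FREE]
Free blocks: [28 21] total_free=49 largest=28 -> 100*(49-28)/49 = 2100/49 ≈ 42.857 -> rounds to 43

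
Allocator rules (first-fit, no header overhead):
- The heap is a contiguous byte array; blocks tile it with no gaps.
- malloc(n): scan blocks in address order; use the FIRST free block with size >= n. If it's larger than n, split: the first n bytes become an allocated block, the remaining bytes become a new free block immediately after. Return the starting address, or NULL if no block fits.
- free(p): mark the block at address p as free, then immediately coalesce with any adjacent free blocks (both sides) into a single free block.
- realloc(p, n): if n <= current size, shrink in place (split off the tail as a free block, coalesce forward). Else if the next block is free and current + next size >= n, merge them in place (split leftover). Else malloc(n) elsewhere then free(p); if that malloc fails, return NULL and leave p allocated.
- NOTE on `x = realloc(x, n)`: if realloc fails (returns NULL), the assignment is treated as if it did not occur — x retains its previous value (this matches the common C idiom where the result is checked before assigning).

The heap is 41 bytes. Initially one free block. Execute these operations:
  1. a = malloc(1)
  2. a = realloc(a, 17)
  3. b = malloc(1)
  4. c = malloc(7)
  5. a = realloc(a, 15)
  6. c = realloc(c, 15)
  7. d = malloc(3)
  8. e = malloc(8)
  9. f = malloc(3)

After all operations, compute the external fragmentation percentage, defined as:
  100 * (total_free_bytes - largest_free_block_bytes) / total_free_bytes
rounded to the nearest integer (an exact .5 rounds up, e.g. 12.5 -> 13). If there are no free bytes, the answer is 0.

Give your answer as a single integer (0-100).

Op 1: a = malloc(1) -> a = 0; heap: [0-0 ALLOC][1-40 FREE]
Op 2: a = realloc(a, 17) -> a = 0; heap: [0-16 ALLOC][17-40 FREE]
Op 3: b = malloc(1) -> b = 17; heap: [0-16 ALLOC][17-17 ALLOC][18-40 FREE]
Op 4: c = malloc(7) -> c = 18; heap: [0-16 ALLOC][17-17 ALLOC][18-24 ALLOC][25-40 FREE]
Op 5: a = realloc(a, 15) -> a = 0; heap: [0-14 ALLOC][15-16 FREE][17-17 ALLOC][18-24 ALLOC][25-40 FREE]
Op 6: c = realloc(c, 15) -> c = 18; heap: [0-14 ALLOC][15-16 FREE][17-17 ALLOC][18-32 ALLOC][33-40 FREE]
Op 7: d = malloc(3) -> d = 33; heap: [0-14 ALLOC][15-16 FREE][17-17 ALLOC][18-32 ALLOC][33-35 ALLOC][36-40 FREE]
Op 8: e = malloc(8) -> e = NULL; heap: [0-14 ALLOC][15-16 FREE][17-17 ALLOC][18-32 ALLOC][33-35 ALLOC][36-40 FREE]
Op 9: f = malloc(3) -> f = 36; heap: [0-14 ALLOC][15-16 FREE][17-17 ALLOC][18-32 ALLOC][33-35 ALLOC][36-38 ALLOC][39-40 FREE]
Free blocks: [2 2] total_free=4 largest=2 -> 100*(4-2)/4 = 200/4 = 50

Answer: 50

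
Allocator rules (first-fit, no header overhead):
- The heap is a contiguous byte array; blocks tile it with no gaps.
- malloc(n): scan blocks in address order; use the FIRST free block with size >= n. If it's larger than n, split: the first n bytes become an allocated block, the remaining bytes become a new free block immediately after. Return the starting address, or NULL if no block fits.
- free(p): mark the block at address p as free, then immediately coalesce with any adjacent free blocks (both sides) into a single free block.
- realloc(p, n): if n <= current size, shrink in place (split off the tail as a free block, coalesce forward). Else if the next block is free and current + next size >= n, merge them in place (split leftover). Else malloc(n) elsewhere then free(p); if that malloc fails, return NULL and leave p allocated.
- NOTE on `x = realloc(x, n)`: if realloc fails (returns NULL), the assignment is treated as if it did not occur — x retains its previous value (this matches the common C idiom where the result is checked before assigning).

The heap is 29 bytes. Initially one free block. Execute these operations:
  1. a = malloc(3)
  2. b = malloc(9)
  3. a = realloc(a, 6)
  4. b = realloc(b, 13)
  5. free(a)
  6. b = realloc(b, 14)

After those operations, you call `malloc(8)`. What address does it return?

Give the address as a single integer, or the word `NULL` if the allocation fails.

Answer: 17

Derivation:
Op 1: a = malloc(3) -> a = 0; heap: [0-2 ALLOC][3-28 FREE]
Op 2: b = malloc(9) -> b = 3; heap: [0-2 ALLOC][3-11 ALLOC][12-28 FREE]
Op 3: a = realloc(a, 6) -> a = 12; heap: [0-2 FREE][3-11 ALLOC][12-17 ALLOC][18-28 FREE]
Op 4: b = realloc(b, 13) -> NULL (b unchanged); heap: [0-2 FREE][3-11 ALLOC][12-17 ALLOC][18-28 FREE]
Op 5: free(a) -> (freed a); heap: [0-2 FREE][3-11 ALLOC][12-28 FREE]
Op 6: b = realloc(b, 14) -> b = 3; heap: [0-2 FREE][3-16 ALLOC][17-28 FREE]
malloc(8): first-fit scan over [0-2 FREE][3-16 ALLOC][17-28 FREE] -> 17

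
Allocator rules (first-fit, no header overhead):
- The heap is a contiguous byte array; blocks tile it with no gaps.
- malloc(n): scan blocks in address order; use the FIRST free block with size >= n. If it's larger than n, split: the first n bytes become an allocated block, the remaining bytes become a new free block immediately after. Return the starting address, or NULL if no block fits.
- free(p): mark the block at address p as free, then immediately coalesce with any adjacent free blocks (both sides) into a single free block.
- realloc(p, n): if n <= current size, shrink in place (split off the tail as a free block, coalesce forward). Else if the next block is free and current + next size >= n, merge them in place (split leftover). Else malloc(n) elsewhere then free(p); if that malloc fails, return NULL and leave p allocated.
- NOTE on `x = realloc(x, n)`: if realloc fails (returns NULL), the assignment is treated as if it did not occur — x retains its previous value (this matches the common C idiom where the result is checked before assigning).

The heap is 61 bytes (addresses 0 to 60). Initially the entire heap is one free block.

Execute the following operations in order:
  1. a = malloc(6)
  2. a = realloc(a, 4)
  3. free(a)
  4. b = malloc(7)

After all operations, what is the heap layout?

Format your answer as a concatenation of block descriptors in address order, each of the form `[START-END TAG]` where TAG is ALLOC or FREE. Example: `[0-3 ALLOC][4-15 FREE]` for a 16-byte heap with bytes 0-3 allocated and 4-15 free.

Op 1: a = malloc(6) -> a = 0; heap: [0-5 ALLOC][6-60 FREE]
Op 2: a = realloc(a, 4) -> a = 0; heap: [0-3 ALLOC][4-60 FREE]
Op 3: free(a) -> (freed a); heap: [0-60 FREE]
Op 4: b = malloc(7) -> b = 0; heap: [0-6 ALLOC][7-60 FREE]

Answer: [0-6 ALLOC][7-60 FREE]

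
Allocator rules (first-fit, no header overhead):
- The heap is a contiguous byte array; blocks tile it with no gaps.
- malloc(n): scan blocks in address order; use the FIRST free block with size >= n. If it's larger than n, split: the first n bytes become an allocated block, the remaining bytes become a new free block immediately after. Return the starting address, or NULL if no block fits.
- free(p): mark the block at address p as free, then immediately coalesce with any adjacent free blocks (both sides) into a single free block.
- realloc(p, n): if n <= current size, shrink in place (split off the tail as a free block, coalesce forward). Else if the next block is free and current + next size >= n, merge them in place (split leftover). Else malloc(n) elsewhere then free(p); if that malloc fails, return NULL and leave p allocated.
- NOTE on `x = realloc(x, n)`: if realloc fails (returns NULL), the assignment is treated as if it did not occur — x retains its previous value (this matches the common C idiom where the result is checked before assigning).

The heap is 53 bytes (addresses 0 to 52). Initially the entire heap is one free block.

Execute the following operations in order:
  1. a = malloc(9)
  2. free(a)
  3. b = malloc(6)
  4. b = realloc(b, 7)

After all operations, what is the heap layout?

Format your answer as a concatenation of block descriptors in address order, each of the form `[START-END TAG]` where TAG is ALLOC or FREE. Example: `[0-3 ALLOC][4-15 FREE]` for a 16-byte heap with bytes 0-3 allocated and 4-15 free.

Answer: [0-6 ALLOC][7-52 FREE]

Derivation:
Op 1: a = malloc(9) -> a = 0; heap: [0-8 ALLOC][9-52 FREE]
Op 2: free(a) -> (freed a); heap: [0-52 FREE]
Op 3: b = malloc(6) -> b = 0; heap: [0-5 ALLOC][6-52 FREE]
Op 4: b = realloc(b, 7) -> b = 0; heap: [0-6 ALLOC][7-52 FREE]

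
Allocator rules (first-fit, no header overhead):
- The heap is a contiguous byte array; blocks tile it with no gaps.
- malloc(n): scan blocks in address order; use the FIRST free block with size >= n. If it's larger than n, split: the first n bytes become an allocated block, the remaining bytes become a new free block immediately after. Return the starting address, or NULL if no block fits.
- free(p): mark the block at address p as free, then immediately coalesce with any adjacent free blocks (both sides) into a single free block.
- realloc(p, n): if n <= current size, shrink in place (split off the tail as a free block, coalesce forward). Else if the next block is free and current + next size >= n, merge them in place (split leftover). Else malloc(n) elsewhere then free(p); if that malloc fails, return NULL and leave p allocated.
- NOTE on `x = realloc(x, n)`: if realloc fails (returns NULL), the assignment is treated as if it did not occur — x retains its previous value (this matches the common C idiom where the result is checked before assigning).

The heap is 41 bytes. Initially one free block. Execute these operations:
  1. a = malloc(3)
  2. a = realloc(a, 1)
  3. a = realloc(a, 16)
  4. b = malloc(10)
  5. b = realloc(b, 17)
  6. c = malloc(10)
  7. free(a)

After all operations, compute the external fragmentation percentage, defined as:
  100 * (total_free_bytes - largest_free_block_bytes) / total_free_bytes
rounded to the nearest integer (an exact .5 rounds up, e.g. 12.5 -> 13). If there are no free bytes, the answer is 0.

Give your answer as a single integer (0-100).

Op 1: a = malloc(3) -> a = 0; heap: [0-2 ALLOC][3-40 FREE]
Op 2: a = realloc(a, 1) -> a = 0; heap: [0-0 ALLOC][1-40 FREE]
Op 3: a = realloc(a, 16) -> a = 0; heap: [0-15 ALLOC][16-40 FREE]
Op 4: b = malloc(10) -> b = 16; heap: [0-15 ALLOC][16-25 ALLOC][26-40 FREE]
Op 5: b = realloc(b, 17) -> b = 16; heap: [0-15 ALLOC][16-32 ALLOC][33-40 FREE]
Op 6: c = malloc(10) -> c = NULL; heap: [0-15 ALLOC][16-32 ALLOC][33-40 FREE]
Op 7: free(a) -> (freed a); heap: [0-15 FREE][16-32 ALLOC][33-40 FREE]
Free blocks: [16 8] total_free=24 largest=16 -> 100*(24-16)/24 = 800/24 ≈ 33.333 -> rounds to 33

Answer: 33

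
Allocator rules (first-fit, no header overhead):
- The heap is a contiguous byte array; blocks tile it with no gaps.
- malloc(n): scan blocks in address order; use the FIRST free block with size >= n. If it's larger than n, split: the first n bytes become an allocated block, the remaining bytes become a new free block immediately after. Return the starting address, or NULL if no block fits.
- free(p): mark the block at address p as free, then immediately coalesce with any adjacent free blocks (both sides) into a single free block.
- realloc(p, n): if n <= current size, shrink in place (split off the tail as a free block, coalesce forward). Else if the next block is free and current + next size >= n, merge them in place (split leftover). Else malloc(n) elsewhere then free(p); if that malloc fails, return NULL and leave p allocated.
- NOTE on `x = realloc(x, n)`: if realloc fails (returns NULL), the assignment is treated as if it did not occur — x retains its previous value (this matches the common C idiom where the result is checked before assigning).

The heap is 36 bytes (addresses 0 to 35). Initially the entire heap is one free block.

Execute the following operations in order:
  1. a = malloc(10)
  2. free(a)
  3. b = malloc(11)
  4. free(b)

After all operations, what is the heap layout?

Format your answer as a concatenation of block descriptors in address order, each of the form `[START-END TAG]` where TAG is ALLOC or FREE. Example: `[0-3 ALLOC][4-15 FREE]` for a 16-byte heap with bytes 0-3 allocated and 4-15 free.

Answer: [0-35 FREE]

Derivation:
Op 1: a = malloc(10) -> a = 0; heap: [0-9 ALLOC][10-35 FREE]
Op 2: free(a) -> (freed a); heap: [0-35 FREE]
Op 3: b = malloc(11) -> b = 0; heap: [0-10 ALLOC][11-35 FREE]
Op 4: free(b) -> (freed b); heap: [0-35 FREE]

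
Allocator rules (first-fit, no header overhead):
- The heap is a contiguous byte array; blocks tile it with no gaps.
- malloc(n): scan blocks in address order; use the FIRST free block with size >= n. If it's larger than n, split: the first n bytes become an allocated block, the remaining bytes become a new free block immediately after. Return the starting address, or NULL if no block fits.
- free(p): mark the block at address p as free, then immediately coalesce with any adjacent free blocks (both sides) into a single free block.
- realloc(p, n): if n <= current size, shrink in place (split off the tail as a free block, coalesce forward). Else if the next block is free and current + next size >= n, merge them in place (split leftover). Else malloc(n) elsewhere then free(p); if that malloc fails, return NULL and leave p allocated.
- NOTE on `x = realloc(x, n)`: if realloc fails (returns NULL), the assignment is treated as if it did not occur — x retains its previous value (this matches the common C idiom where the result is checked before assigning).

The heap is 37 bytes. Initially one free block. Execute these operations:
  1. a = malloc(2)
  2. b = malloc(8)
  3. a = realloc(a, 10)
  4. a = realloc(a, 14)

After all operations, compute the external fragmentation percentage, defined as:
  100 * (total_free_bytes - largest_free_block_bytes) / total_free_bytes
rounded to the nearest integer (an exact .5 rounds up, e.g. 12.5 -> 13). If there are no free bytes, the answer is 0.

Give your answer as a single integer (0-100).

Op 1: a = malloc(2) -> a = 0; heap: [0-1 ALLOC][2-36 FREE]
Op 2: b = malloc(8) -> b = 2; heap: [0-1 ALLOC][2-9 ALLOC][10-36 FREE]
Op 3: a = realloc(a, 10) -> a = 10; heap: [0-1 FREE][2-9 ALLOC][10-19 ALLOC][20-36 FREE]
Op 4: a = realloc(a, 14) -> a = 10; heap: [0-1 FREE][2-9 ALLOC][10-23 ALLOC][24-36 FREE]
Free blocks: [2 13] total_free=15 largest=13 -> 100*(15-13)/15 = 200/15 ≈ 13.333 -> rounds to 13

Answer: 13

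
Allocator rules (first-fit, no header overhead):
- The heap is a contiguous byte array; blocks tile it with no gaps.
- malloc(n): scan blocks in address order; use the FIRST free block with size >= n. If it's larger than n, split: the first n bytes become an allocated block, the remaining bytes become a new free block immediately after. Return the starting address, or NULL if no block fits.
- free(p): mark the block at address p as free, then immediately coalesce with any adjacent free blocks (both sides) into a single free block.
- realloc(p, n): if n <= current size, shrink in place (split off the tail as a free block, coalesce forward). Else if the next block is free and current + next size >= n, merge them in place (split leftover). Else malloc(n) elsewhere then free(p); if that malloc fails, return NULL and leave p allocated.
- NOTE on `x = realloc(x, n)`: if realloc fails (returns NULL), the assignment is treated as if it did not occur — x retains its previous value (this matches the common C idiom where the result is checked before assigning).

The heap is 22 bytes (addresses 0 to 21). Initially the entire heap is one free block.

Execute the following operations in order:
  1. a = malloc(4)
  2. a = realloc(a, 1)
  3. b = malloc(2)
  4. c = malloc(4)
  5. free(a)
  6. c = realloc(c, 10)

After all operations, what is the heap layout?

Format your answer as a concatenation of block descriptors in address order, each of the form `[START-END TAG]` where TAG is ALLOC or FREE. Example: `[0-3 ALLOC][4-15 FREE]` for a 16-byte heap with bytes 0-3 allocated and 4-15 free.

Answer: [0-0 FREE][1-2 ALLOC][3-12 ALLOC][13-21 FREE]

Derivation:
Op 1: a = malloc(4) -> a = 0; heap: [0-3 ALLOC][4-21 FREE]
Op 2: a = realloc(a, 1) -> a = 0; heap: [0-0 ALLOC][1-21 FREE]
Op 3: b = malloc(2) -> b = 1; heap: [0-0 ALLOC][1-2 ALLOC][3-21 FREE]
Op 4: c = malloc(4) -> c = 3; heap: [0-0 ALLOC][1-2 ALLOC][3-6 ALLOC][7-21 FREE]
Op 5: free(a) -> (freed a); heap: [0-0 FREE][1-2 ALLOC][3-6 ALLOC][7-21 FREE]
Op 6: c = realloc(c, 10) -> c = 3; heap: [0-0 FREE][1-2 ALLOC][3-12 ALLOC][13-21 FREE]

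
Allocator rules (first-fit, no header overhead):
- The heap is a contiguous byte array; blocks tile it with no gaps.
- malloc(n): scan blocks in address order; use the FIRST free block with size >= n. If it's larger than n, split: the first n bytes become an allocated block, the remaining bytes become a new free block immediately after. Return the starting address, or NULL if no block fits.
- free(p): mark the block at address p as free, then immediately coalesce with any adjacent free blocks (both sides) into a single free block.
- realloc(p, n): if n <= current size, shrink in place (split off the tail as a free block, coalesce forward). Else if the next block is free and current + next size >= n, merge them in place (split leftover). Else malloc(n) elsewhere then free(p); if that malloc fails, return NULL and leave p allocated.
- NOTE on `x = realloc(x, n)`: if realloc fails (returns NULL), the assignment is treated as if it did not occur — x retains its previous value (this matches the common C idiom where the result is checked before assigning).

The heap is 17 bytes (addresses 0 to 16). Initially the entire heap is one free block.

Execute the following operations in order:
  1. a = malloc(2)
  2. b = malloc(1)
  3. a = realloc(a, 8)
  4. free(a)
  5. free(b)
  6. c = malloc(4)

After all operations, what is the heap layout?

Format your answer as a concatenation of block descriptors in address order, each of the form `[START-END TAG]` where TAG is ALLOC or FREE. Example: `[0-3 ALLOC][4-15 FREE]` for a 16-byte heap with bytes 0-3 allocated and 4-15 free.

Answer: [0-3 ALLOC][4-16 FREE]

Derivation:
Op 1: a = malloc(2) -> a = 0; heap: [0-1 ALLOC][2-16 FREE]
Op 2: b = malloc(1) -> b = 2; heap: [0-1 ALLOC][2-2 ALLOC][3-16 FREE]
Op 3: a = realloc(a, 8) -> a = 3; heap: [0-1 FREE][2-2 ALLOC][3-10 ALLOC][11-16 FREE]
Op 4: free(a) -> (freed a); heap: [0-1 FREE][2-2 ALLOC][3-16 FREE]
Op 5: free(b) -> (freed b); heap: [0-16 FREE]
Op 6: c = malloc(4) -> c = 0; heap: [0-3 ALLOC][4-16 FREE]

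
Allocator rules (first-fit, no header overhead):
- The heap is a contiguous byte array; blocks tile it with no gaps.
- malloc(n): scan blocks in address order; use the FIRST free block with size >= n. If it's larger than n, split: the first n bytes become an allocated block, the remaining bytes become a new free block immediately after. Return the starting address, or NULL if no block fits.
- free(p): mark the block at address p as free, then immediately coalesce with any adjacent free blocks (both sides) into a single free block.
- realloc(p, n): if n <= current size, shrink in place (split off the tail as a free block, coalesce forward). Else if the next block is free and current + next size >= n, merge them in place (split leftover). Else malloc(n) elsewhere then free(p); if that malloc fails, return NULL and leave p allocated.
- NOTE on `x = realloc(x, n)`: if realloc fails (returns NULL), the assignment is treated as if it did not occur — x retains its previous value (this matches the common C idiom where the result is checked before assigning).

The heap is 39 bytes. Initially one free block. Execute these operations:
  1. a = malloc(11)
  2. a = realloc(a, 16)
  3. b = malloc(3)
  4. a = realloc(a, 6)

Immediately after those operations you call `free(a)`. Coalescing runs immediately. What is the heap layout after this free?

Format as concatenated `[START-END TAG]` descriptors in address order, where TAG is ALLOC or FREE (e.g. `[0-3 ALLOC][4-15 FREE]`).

Answer: [0-15 FREE][16-18 ALLOC][19-38 FREE]

Derivation:
Op 1: a = malloc(11) -> a = 0; heap: [0-10 ALLOC][11-38 FREE]
Op 2: a = realloc(a, 16) -> a = 0; heap: [0-15 ALLOC][16-38 FREE]
Op 3: b = malloc(3) -> b = 16; heap: [0-15 ALLOC][16-18 ALLOC][19-38 FREE]
Op 4: a = realloc(a, 6) -> a = 0; heap: [0-5 ALLOC][6-15 FREE][16-18 ALLOC][19-38 FREE]
free(a): a = 0 -> block [0-5 ALLOC]; mark free, coalesce with adjacent free neighbors -> [0-15 FREE][16-18 ALLOC][19-38 FREE]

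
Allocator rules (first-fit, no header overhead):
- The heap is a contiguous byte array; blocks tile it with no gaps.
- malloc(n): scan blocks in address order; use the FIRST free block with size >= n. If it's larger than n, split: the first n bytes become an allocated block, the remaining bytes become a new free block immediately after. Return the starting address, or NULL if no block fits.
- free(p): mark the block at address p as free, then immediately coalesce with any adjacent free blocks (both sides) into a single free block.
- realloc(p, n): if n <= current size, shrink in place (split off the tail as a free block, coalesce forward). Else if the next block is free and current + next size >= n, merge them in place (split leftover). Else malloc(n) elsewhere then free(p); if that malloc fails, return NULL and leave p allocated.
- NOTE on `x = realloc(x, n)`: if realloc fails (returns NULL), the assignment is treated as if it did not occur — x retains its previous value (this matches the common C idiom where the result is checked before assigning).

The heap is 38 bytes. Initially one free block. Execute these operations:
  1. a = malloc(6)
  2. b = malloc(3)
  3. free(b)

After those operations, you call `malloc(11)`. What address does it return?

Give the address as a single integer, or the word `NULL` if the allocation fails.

Answer: 6

Derivation:
Op 1: a = malloc(6) -> a = 0; heap: [0-5 ALLOC][6-37 FREE]
Op 2: b = malloc(3) -> b = 6; heap: [0-5 ALLOC][6-8 ALLOC][9-37 FREE]
Op 3: free(b) -> (freed b); heap: [0-5 ALLOC][6-37 FREE]
malloc(11): first-fit scan over [0-5 ALLOC][6-37 FREE] -> 6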